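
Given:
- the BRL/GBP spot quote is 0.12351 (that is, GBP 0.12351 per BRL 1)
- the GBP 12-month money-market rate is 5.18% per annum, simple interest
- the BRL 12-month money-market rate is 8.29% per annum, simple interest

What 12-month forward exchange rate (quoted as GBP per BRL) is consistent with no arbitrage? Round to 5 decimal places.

T = 1 year.
GBP accumulates by 1 + 0.0518×1 = 1.051800.
BRL growth factor: 1 + 0.0829×1 = 1.082900.
CIP: F = S · (grow GBP)/(grow BRL) = 0.12351 × 1.051800/1.082900 = 0.1199629 GBP per BRL.

0.11996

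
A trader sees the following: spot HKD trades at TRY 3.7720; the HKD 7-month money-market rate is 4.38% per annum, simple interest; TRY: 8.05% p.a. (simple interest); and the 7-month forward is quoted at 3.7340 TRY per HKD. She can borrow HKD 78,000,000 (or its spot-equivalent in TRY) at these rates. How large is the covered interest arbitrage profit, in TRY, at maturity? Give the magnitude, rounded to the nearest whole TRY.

T = 7/12 years.
Keep in HKD, deliver into the forward: 78,000,000·1.025550·3.7340 = TRY 298,693,488.60.
Swap to TRY now, deposit: 78,000,000·3.7720·1.04695833333 = TRY 308,031,893.00.
The quoted forward undervalues HKD, so borrow HKD, convert to TRY at spot, deposit the TRY at 8.05%, and buy HKD forward at 3.7340 to cover the loan.
Arbitrage profit = |298,693,488.60 − 308,031,893.00| = TRY 9,338,404.

TRY 9,338,404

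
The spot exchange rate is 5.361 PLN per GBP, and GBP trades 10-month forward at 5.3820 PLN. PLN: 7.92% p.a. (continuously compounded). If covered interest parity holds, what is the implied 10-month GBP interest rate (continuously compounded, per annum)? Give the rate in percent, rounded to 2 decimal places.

T = 10/12 years.
By CIP, F/S equals the PLN-to-GBP growth ratio: 5.382/5.361 = 1.0039172.
PLN growth factor: e^(0.0792×10/12) = 1.0682267.
That pins the GBP growth at 1.0640586.
Take logs: ln 1.0640586 / (10/12) = 0.074509, so 7.45%.

7.45%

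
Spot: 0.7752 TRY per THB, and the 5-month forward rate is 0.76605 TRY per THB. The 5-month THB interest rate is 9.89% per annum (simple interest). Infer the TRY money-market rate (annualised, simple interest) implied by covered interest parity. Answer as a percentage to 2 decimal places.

T = 5/12 years.
By CIP, F/S equals the TRY-to-THB growth ratio: 0.76605/0.7752 = 0.9881966.
THB growth factor: 1 + 0.0989×5/12 = 1.0412083.
So the TRY growth factor = 1.0289185.
(1.0289185 − 1)/T = 0.069404, i.e. 6.94%.

6.94%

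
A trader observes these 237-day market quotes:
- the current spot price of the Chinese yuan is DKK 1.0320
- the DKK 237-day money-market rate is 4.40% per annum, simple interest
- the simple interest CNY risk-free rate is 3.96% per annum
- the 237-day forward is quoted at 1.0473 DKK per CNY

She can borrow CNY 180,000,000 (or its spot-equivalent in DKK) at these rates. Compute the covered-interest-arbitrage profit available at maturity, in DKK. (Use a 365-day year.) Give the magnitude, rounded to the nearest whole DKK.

DKK 2,294,099

T = 237/365 years.
Invest the CNY and cover forward: 180,000,000 × 1.02571287671 × 1.0473 = DKK 193,361,237.24.
Convert at spot and invest in DKK: 180,000,000 × 1.0320 × 1.02856986301 = DKK 191,067,137.75.
The quoted forward overvalues CNY, so borrow DKK, buy CNY at spot, deposit the CNY at 3.96%, and sell the proceeds forward at 1.0473.
Arbitrage profit = |193,361,237.24 − 191,067,137.75| = DKK 2,294,099.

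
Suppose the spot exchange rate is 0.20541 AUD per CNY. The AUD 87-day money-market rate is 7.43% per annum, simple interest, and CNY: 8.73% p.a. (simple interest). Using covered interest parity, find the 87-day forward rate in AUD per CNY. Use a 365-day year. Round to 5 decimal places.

T = 87/365 years.
Growth of 1 AUD over T: 1 + 0.0743×87/365 = 1.0177099.
CNY accumulates by 1 + 0.0873×87/365 = 1.0208085.
Forward (AUD per CNY) = 0.20541 × 1.0177099 / 1.0208085 = 0.2047865.

0.20479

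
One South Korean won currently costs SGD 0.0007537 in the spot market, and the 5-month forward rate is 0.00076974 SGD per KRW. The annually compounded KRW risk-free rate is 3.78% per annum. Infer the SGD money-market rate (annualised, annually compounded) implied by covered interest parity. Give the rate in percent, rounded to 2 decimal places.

T = 5/12 years.
F/S = 0.00076974/0.0007537 = 1.0212817 = (growth of SGD) / (growth of KRW).
The KRW side grows by (1 + 0.0378)^(5/12) = 1.0155797.
That pins the SGD growth at 1.037193.
Annualise: 1.037193^(12/5) − 1 = 0.091599 = 9.16%.

9.16%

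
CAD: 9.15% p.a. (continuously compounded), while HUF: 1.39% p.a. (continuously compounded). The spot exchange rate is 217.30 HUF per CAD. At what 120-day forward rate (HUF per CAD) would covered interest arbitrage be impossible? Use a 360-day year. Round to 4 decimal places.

211.7512

T = 120/360 years.
HUF accumulates by e^(0.0139×120/360) = 1.004644084.
CAD accumulates by e^(0.0915×120/360) = 1.03096989.
CIP: F = S · (grow HUF)/(grow CAD) = 217.3 × 1.004644084/1.03096989 = 211.751247 HUF per CAD.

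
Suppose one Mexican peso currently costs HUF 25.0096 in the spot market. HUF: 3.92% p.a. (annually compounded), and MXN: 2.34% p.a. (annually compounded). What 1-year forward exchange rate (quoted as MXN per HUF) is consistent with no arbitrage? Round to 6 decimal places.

T = 1 year.
HUF accumulates by (1 + 0.0392)^1 = 1.039200.
Growth of 1 MXN over T: (1 + 0.0234)^1 = 1.023400.
CIP: F = S · (grow HUF)/(grow MXN) = 25.0096 × 1.039200/1.023400 = 25.39572 HUF per MXN.
Invert for MXN per HUF: 1 / 25.39572 = 0.039377.

0.039377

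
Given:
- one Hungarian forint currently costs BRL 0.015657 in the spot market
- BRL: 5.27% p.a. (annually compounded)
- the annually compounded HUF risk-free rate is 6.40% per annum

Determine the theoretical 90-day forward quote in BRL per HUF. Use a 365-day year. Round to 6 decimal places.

0.015616

T = 90/365 years.
BRL growth factor: (1 + 0.0527)^(90/365) = 1.0127442.
Growth of 1 HUF over T: (1 + 0.0640)^(90/365) = 1.015414.
So F = 0.015657 × 1.0127442 / 1.015414 = 0.01561583 (BRL/HUF).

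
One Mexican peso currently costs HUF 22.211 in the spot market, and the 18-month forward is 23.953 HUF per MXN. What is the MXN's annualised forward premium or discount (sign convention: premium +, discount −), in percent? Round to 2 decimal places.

+5.23%

T = 18/12 years.
Period premium: (23.953 − 22.211)/22.211 = 0.0784296.
×(1/T) gives 5.23% p.a.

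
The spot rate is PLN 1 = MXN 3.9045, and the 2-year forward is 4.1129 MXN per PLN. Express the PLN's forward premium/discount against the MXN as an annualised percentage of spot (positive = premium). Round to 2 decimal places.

+2.67%

T = 2 years.
PLN trades forward at +5.33743% vs spot over the period.
Annualise by dividing by T: 0.0533743 / 2 = 0.026687 → 2.67%.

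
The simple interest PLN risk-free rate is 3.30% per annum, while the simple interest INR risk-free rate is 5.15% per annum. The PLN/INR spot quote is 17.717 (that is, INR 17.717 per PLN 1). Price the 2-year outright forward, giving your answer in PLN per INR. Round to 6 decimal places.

T = 2 years.
INR accumulates by 1 + 0.0515×2 = 1.103000.
PLN accumulates by 1 + 0.0330×2 = 1.066000.
So F = 17.717 × 1.103000 / 1.066000 = 18.33194 (INR/PLN).
Quoted the other way: 1/18.33194 = 0.054550 PLN per INR.

0.054550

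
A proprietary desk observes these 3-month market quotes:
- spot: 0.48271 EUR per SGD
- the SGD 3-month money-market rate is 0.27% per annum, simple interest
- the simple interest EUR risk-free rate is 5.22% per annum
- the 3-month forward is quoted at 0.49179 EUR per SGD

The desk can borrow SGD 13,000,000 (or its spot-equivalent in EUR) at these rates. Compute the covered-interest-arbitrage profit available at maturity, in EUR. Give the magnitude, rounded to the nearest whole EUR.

T = 3/12 years.
Invest the SGD and cover forward: 13,000,000 × 1.000675 × 0.49179 = EUR 6,397,585.46.
Convert at spot and invest in EUR: 13,000,000 × 0.48271 × 1.013050 = EUR 6,357,121.75.
The quoted forward overvalues SGD, so borrow EUR, buy SGD at spot, deposit the SGD at 0.27%, and sell the proceeds forward at 0.49179.
The gap between the two covered legs is EUR 40,464.

EUR 40,464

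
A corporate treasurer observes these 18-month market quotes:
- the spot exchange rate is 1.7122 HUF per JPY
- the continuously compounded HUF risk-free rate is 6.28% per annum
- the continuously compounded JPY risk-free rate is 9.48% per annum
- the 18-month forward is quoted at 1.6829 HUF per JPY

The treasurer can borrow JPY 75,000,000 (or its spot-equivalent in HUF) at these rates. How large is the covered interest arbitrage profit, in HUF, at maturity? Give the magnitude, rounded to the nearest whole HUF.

T = 18/12 years.
Route A — deposit JPY, sell forward: 75,000,000 × 1.15280718692 × 1.6829 = HUF 145,504,441.12.
Route B — convert at spot, deposit HUF: 75,000,000 × 1.7122 × 1.09877947984 = HUF 141,099,766.90.
The quoted forward overvalues JPY, so borrow HUF, buy JPY at spot, deposit the JPY at 9.48%, and sell the proceeds forward at 1.6829.
The gap between the two covered legs is HUF 4,404,674.

HUF 4,404,674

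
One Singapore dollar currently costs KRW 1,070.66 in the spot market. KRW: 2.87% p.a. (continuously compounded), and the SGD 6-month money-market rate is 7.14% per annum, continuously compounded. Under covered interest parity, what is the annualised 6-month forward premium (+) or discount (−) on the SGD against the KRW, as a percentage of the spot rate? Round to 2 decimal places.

-4.22%

T = 6/12 years.
F = S · g_KRW/g_SGD = 1070.66 × 1.0144535/1.0363449 = 1048.04374.
Annualised premium = (F − S)/S × (1/T) = (1048.04374 − 1070.66)/1070.66 ÷ (6/12) = -4.22%.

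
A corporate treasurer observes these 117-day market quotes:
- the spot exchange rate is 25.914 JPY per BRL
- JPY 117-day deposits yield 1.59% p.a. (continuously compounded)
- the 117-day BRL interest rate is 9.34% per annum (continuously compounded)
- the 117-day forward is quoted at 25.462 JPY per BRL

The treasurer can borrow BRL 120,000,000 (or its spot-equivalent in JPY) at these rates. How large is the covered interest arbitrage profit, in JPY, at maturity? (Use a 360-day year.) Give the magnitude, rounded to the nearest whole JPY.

JPY 23,819,052

T = 117/360 years.
Route A — deposit BRL, sell forward: 120,000,000 × 1.030820410252 × 25.462 = JPY 3,149,609,914.30.
Route B — convert at spot, deposit JPY: 120,000,000 × 25.914 × 1.005180874556 = JPY 3,125,790,861.99.
The quoted forward overvalues BRL, so borrow JPY, buy BRL at spot, deposit the BRL at 9.34%, and sell the proceeds forward at 25.462.
The gap between the two covered legs is JPY 23,819,052.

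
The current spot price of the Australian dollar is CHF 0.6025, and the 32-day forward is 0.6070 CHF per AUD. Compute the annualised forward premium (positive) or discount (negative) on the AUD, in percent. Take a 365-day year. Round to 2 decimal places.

+8.52%

T = 32/365 years.
Period premium: (0.6070 − 0.6025)/0.6025 = 0.0074689.
Per annum: 0.0074689 / (32/365) = 0.085192 = 8.52%.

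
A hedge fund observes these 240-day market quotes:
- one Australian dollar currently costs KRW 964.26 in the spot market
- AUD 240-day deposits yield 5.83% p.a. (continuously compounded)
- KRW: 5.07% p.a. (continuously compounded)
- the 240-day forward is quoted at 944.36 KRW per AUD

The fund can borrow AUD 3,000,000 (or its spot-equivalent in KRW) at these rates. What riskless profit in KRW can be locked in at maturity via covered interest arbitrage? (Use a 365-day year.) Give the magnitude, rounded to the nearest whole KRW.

KRW 47,049,563

T = 240/365 years.
Invest the AUD and cover forward: 3,000,000 × 1.039078483266 × 944.36 = KRW 2,943,792,469.37.
Convert at spot and invest in KRW: 3,000,000 × 964.26 × 1.033898890306 = KRW 2,990,842,031.90.
The quoted forward undervalues AUD, so borrow AUD, convert to KRW at spot, deposit the KRW at 5.07%, and buy AUD forward at 944.36 to cover the loan.
Arbitrage profit = |2,943,792,469.37 − 2,990,842,031.90| = KRW 47,049,563.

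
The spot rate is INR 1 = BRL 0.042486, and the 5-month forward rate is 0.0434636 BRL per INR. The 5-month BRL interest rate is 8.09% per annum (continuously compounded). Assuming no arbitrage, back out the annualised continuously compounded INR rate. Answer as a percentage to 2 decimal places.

T = 5/12 years.
By CIP, F/S equals the BRL-to-INR growth ratio: 0.0434636/0.042486 = 1.0230099.
BRL growth factor: e^(0.0809×5/12) = 1.0342829.
So the INR growth factor = 1.0110194.
Take logs: ln 1.0110194 / (5/12) = 0.026302, so 2.63%.

2.63%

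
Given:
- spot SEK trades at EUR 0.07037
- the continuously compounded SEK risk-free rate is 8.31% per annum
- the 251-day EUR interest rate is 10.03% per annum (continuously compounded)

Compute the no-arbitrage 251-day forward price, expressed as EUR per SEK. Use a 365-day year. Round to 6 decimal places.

T = 251/365 years.
Growth of 1 EUR over T: e^(0.1003×251/365) = 1.0714077.
Growth of 1 SEK over T: e^(0.0831×251/365) = 1.0588098.
Forward (EUR per SEK) = 0.07037 × 1.0714077 / 1.0588098 = 0.07120727.

0.071207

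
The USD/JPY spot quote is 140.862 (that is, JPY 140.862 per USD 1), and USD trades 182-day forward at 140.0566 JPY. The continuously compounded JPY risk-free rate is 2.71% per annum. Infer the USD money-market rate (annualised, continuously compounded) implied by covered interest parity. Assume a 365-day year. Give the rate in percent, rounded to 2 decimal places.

T = 182/365 years.
F/S = 140.0566/140.862 = 0.9942823 = (growth of JPY) / (growth of USD).
The JPY side grows by e^(0.0271×182/365) = 1.0136046.
Hence g_USD = 1.0194334.
r = ln(1.0194334)/(182/365) = 0.038600 → 3.86%.

3.86%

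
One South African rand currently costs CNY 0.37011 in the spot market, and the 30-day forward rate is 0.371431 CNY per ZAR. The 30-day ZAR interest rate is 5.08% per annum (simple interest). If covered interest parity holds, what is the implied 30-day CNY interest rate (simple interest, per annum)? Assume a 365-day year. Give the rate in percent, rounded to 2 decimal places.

T = 30/365 years.
By CIP, F/S equals the CNY-to-ZAR growth ratio: 0.371431/0.37011 = 1.0035692.
The ZAR side grows by 1 + 0.0508×30/365 = 1.0041753.
So the CNY growth factor = 1.0077594.
r = (1.0077594 − 1)/(30/365) = 0.094406 → 9.44%.

9.44%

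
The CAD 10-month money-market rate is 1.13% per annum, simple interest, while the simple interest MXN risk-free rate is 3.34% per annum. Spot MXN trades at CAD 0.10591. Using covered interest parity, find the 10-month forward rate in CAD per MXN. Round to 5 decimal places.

T = 10/12 years.
CAD growth factor: 1 + 0.0113×10/12 = 1.0094167.
Growth of 1 MXN over T: 1 + 0.0334×10/12 = 1.0278333.
CIP: F = S · (grow CAD)/(grow MXN) = 0.10591 × 1.0094167/1.0278333 = 0.1040123 CAD per MXN.

0.10401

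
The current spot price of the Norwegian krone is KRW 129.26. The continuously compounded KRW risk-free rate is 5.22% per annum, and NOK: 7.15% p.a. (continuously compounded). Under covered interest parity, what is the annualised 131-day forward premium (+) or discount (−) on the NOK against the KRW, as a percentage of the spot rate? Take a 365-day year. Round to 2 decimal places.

T = 131/365 years.
No-arbitrage forward: 129.26 × 1.0189114 / 1.0259937 = 128.36774 KRW/NOK.
Annualised premium = (F − S)/S × (1/T) = (128.36774 − 129.26)/129.26 ÷ (131/365) = -1.92%.

-1.92%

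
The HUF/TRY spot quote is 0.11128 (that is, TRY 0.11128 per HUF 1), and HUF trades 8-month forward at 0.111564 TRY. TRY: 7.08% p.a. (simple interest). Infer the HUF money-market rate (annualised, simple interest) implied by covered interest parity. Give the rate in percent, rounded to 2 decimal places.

6.68%

T = 8/12 years.
CIP gives F = S · g_TRY/g_HUF, so g_TRY/g_HUF = 0.111564/0.11128 = 1.0025521.
TRY growth factor: 1 + 0.0708×8/12 = 1.047200.
That pins the HUF growth at 1.0445342.
(1.0445342 − 1)/T = 0.066801, i.e. 6.68%.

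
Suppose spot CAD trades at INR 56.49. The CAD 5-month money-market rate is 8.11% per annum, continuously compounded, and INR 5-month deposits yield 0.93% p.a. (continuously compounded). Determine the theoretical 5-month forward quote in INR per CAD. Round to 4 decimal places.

54.8250

T = 5/12 years.
INR growth factor: e^(0.0093×5/12) = 1.00388252.
CAD accumulates by e^(0.0811×5/12) = 1.03436909.
So F = 56.49 × 1.00388252 / 1.03436909 = 54.825037 (INR/CAD).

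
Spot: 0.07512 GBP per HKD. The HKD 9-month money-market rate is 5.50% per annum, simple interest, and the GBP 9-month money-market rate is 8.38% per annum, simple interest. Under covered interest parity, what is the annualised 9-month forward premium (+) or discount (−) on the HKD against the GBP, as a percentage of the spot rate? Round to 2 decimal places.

T = 9/12 years.
No-arbitrage forward: 0.07512 × 1.062850 / 1.041250 = 0.07667831 GBP/HKD.
(F − S)/S ÷ T = (0.07667831 − 0.07512)/0.07512/(9/12) = 0.027659 → 2.77%.

+2.77%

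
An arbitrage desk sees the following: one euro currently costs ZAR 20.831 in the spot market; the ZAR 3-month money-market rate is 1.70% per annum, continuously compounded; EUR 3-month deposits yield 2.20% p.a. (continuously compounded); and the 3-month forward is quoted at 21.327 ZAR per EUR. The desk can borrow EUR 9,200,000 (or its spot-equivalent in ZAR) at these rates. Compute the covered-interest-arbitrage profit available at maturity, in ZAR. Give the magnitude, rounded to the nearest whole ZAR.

ZAR 4,829,094

T = 3/12 years.
Keep in EUR, deliver into the forward: 9,200,000·1.00551515277·21.327 = ZAR 197,290,519.30.
Swap to ZAR now, deposit: 9,200,000·20.831·1.00425904406 = ZAR 192,461,425.35.
The quoted forward overvalues EUR, so borrow ZAR, buy EUR at spot, deposit the EUR at 2.20%, and sell the proceeds forward at 21.327.
Profit = 197,290,519.30 − 192,461,425.35 = ZAR 4,829,094.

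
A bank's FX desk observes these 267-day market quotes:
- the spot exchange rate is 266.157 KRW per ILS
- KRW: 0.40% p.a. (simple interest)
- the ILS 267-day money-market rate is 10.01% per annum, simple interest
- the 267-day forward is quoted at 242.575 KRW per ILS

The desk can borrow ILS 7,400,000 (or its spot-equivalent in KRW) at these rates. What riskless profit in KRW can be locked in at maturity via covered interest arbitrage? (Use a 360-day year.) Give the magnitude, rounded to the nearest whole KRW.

T = 267/360 years.
Route A — deposit ILS, sell forward: 7,400,000 × 1.074240833333 × 242.575 = KRW 1,928,321,379.08.
Route B — convert at spot, deposit KRW: 7,400,000 × 266.157 × 1.002966666667 = KRW 1,975,404,833.34.
The quoted forward undervalues ILS, so borrow ILS, convert to KRW at spot, deposit the KRW at 0.40%, and buy ILS forward at 242.575 to cover the loan.
Profit = 1,975,404,833.34 − 1,928,321,379.08 = KRW 47,083,454.

KRW 47,083,454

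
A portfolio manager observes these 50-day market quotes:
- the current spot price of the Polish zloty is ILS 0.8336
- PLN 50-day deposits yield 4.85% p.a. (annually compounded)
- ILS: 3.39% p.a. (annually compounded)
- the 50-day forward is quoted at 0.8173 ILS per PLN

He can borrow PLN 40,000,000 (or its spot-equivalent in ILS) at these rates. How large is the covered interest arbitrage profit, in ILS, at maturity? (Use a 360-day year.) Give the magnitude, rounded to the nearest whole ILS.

ILS 590,998

T = 50/360 years.
Route A — deposit PLN, sell forward: 40,000,000 × 1.0065995387 × 0.8173 = ILS 32,907,752.12.
Route B — convert at spot, deposit ILS: 40,000,000 × 0.8336 × 1.0046410224 = ILS 33,498,750.25.
The quoted forward undervalues PLN, so borrow PLN, convert to ILS at spot, deposit the ILS at 3.39%, and buy PLN forward at 0.8173 to cover the loan.
Arbitrage profit = |32,907,752.12 − 33,498,750.25| = ILS 590,998.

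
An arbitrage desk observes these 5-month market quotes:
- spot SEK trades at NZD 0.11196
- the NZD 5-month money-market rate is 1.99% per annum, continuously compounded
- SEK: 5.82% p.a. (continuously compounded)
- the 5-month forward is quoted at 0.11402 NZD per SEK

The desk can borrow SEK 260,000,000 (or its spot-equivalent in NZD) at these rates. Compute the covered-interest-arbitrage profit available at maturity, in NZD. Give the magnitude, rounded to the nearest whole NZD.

T = 5/12 years.
Keep in SEK, deliver into the forward: 260,000,000·1.0245464225·0.11402 = NZD 30,372,883.60.
Swap to NZD now, deposit: 260,000,000·0.11196·1.0083261377 = NZD 29,351,970.54.
The quoted forward overvalues SEK, so borrow NZD, buy SEK at spot, deposit the SEK at 5.82%, and sell the proceeds forward at 0.11402.
The gap between the two covered legs is NZD 1,020,913.

NZD 1,020,913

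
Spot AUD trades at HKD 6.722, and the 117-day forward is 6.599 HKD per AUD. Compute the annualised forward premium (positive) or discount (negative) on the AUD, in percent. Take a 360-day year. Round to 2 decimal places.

T = 117/360 years.
AUD trades forward at -1.82981% vs spot over the period.
Per annum: -0.0182981 / (117/360) = -0.056302 = -5.63%.

-5.63%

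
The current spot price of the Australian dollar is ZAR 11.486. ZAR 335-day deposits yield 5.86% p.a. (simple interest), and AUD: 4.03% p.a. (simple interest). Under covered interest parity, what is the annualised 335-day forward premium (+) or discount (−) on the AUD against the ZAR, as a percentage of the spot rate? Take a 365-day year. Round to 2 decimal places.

T = 335/365 years.
F = S · g_ZAR/g_AUD = 11.486 × 1.0537836/1.0369877 = 11.672037.
Annualised premium = (F − S)/S × (1/T) = (11.672037 − 11.486)/11.486 ÷ (335/365) = 1.76%.

+1.76%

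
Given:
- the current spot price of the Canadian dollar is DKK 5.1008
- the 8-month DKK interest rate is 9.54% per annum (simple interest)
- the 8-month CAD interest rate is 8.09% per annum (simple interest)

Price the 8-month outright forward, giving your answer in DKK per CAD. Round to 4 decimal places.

5.1476

T = 8/12 years.
Growth of 1 DKK over T: 1 + 0.0954×8/12 = 1.063600.
CAD accumulates by 1 + 0.0809×8/12 = 1.0539333.
CIP: F = S · (grow DKK)/(grow CAD) = 5.1008 × 1.063600/1.0539333 = 5.147585 DKK per CAD.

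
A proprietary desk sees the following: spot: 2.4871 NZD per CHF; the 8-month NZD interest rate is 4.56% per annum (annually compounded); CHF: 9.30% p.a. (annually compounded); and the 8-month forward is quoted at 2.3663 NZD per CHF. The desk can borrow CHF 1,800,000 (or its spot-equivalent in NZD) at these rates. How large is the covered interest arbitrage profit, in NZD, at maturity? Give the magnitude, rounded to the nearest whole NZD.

T = 8/12 years.
Keep in CHF, deliver into the forward: 1,800,000·1.061076692·2.3663 = NZD 4,519,486.40.
Swap to NZD now, deposit: 1,800,000·2.4871·1.030173522 = NZD 4,611,860.22.
The quoted forward undervalues CHF, so borrow CHF, convert to NZD at spot, deposit the NZD at 4.56%, and buy CHF forward at 2.3663 to cover the loan.
Profit = 4,611,860.22 − 4,519,486.40 = NZD 92,374.

NZD 92,374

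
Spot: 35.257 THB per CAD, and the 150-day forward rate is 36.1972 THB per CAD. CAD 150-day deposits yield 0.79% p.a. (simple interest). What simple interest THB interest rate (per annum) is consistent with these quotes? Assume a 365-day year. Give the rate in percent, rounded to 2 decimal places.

T = 150/365 years.
F/S = 36.1972/35.257 = 1.0266670 = (growth of THB) / (growth of CAD).
CAD growth factor: 1 + 0.0079×150/365 = 1.0032466.
So the THB growth factor = 1.0300002.
(1.0300002 − 1)/T = 0.073000, i.e. 7.30%.

7.30%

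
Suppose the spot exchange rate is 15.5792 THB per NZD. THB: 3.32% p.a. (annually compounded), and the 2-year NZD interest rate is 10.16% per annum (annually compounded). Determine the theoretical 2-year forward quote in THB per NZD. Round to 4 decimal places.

T = 2 years.
THB accumulates by (1 + 0.0332)^2 = 1.06750224.
NZD growth factor: (1 + 0.1016)^2 = 1.21352256.
Forward (THB per NZD) = 15.5792 × 1.06750224 / 1.21352256 = 13.704591.

13.7046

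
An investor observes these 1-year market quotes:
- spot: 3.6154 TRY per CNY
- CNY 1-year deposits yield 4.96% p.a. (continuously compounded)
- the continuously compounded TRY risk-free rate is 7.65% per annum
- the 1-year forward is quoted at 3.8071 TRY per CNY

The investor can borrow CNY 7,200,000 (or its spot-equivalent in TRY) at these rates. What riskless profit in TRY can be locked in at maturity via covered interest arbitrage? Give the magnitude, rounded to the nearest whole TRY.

TRY 704,602

T = 1 year.
Keep in CNY, deliver into the forward: 7,200,000·1.050850672·3.8071 = TRY 28,804,993.87.
Swap to TRY now, deposit: 7,200,000·3.6154·1.0795021903 = TRY 28,100,391.98.
The quoted forward overvalues CNY, so borrow TRY, buy CNY at spot, deposit the CNY at 4.96%, and sell the proceeds forward at 3.8071.
Arbitrage profit = |28,804,993.87 − 28,100,391.98| = TRY 704,602.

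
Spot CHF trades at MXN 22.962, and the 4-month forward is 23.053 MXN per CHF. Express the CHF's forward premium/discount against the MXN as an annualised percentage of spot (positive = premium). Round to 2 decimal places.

+1.19%

T = 4/12 years.
(F − S)/S = (23.053 − 22.962)/22.962 = 0.0039631.
Per annum: 0.0039631 / (4/12) = 0.011889 = 1.19%.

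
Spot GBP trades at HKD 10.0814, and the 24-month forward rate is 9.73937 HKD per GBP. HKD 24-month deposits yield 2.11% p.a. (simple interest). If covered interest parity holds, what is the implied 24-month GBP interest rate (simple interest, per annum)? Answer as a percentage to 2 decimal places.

3.94%

T = 2 years.
By CIP, F/S equals the HKD-to-GBP growth ratio: 9.73937/10.0814 = 0.9660732.
HKD growth factor: 1 + 0.0211×2 = 1.042200.
So the GBP growth factor = 1.0788002.
r = (1.0788002 − 1)/2 = 0.039400 → 3.94%.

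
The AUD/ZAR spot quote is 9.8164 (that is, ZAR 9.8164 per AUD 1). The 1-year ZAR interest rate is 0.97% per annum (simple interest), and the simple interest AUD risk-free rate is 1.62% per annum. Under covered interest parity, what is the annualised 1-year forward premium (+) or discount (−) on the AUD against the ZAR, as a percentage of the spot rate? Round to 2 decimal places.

T = 1 year.
F = S · g_ZAR/g_AUD = 9.8164 × 1.009700/1.016200 = 9.7536106.
(F − S)/S ÷ T = (9.7536106 − 9.8164)/9.8164/1 = -0.006396 → -0.64%.

-0.64%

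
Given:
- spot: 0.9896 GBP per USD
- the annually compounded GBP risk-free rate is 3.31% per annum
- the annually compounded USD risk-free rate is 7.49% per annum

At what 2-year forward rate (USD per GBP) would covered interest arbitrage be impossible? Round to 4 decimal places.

1.0939

T = 2 years.
GBP growth factor: (1 + 0.0331)^2 = 1.0672956.
USD accumulates by (1 + 0.0749)^2 = 1.155410.
So F = 0.9896 × 1.0672956 / 1.155410 = 0.9141307 (GBP/USD).
Invert for USD per GBP: 1 / 0.9141307 = 1.0939.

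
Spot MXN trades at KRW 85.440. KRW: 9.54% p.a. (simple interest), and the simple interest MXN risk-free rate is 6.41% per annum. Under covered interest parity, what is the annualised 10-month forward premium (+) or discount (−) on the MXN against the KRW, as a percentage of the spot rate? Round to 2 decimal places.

T = 10/12 years.
CIP forward (KRW per MXN) = 85.44 × 1.079500/1.0534167 = 87.555551.
(F − S)/S ÷ T = (87.555551 − 85.44)/85.44/(10/12) = 0.029713 → 2.97%.

+2.97%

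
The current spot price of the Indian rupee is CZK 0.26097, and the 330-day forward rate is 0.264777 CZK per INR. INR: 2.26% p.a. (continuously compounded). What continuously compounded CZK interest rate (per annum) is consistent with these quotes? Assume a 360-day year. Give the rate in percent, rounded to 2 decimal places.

3.84%

T = 330/360 years.
By CIP, F/S equals the CZK-to-INR growth ratio: 0.264777/0.26097 = 1.0145879.
INR growth factor: e^(0.0226×330/360) = 1.0209327.
So the CZK growth factor = 1.035826.
Take logs: ln 1.035826 / (330/360) = 0.038399, so 3.84%.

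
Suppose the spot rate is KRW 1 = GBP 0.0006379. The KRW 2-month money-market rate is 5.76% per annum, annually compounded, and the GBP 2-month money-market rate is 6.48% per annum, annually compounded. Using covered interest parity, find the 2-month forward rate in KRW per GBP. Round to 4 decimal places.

T = 2/12 years.
Growth of 1 GBP over T: (1 + 0.0648)^(2/12) = 1.0105194424.
KRW growth factor: (1 + 0.0576)^(2/12) = 1.0093773932.
So F = 0.0006379 × 1.0105194424 / 1.0093773932 = 0.0006386217451 (GBP/KRW).
Invert for KRW per GBP: 1 / 0.0006386217451 = 1565.8721.

1565.8721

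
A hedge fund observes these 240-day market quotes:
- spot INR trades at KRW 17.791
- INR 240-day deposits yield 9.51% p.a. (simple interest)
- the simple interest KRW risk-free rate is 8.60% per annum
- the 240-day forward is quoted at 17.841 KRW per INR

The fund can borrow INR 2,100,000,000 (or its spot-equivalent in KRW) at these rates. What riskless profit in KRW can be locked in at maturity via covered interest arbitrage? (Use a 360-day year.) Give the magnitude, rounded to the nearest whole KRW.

T = 240/360 years.
Invest the INR and cover forward: 2,100,000,000 × 1.063400 × 17.841 = KRW 39,841,450,740.00.
Convert at spot and invest in KRW: 2,100,000,000 × 17.791 × 1.057333333333 = KRW 39,503,136,399.99.
The quoted forward overvalues INR, so borrow KRW, buy INR at spot, deposit the INR at 9.51%, and sell the proceeds forward at 17.841.
Profit = 39,841,450,740.00 − 39,503,136,399.99 = KRW 338,314,340.

KRW 338,314,340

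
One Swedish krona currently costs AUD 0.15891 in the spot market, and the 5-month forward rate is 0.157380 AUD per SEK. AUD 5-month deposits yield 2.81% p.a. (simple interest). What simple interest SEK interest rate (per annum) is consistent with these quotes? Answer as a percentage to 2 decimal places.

5.17%

T = 5/12 years.
CIP gives F = S · g_AUD/g_SEK, so g_AUD/g_SEK = 0.15738/0.15891 = 0.9903719.
The AUD side grows by 1 + 0.0281×5/12 = 1.0117083.
Hence g_SEK = 1.0215438.
r = (1.0215438 − 1)/(5/12) = 0.051705 → 5.17%.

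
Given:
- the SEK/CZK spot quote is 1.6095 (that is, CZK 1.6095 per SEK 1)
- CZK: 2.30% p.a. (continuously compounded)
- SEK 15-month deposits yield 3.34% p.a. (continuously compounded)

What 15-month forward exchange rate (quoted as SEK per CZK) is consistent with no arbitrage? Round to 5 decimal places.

0.62944

T = 15/12 years.
CZK accumulates by e^(0.0230×15/12) = 1.0291673.
Growth of 1 SEK over T: e^(0.0334×15/12) = 1.0426338.
Forward (CZK per SEK) = 1.6095 × 1.0291673 / 1.0426338 = 1.588712.
Quoted the other way: 1/1.588712 = 0.62944 SEK per CZK.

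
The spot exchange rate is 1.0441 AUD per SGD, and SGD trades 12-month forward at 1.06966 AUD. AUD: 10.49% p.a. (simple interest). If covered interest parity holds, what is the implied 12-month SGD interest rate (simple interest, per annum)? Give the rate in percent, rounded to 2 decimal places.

T = 1 year.
By CIP, F/S equals the AUD-to-SGD growth ratio: 1.06966/1.0441 = 1.0244804.
AUD growth factor: 1 + 0.1049×1 = 1.104900.
So the SGD growth factor = 1.0784979.
r = (1.0784979 − 1)/1 = 0.078498 → 7.85%.

7.85%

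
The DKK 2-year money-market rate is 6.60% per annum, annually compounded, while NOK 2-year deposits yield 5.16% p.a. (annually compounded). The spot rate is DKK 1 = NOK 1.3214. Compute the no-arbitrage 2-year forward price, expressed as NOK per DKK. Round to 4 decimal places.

T = 2 years.
Growth of 1 NOK over T: (1 + 0.0516)^2 = 1.1058626.
DKK growth factor: (1 + 0.0660)^2 = 1.136356.
So F = 1.3214 × 1.1058626 / 1.136356 = 1.285941 (NOK/DKK).

1.2859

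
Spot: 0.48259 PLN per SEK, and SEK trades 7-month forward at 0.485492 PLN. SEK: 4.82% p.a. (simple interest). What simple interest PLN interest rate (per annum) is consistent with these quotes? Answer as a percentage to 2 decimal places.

T = 7/12 years.
CIP gives F = S · g_PLN/g_SEK, so g_PLN/g_SEK = 0.485492/0.48259 = 1.0060134.
The SEK side grows by 1 + 0.0482×7/12 = 1.0281167.
Hence g_PLN = 1.0342992.
(1.0342992 − 1)/T = 0.058799, i.e. 5.88%.

5.88%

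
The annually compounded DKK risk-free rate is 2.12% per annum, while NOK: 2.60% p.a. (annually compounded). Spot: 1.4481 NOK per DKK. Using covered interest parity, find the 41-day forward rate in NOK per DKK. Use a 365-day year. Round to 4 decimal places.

T = 41/365 years.
Growth of 1 NOK over T: (1 + 0.0260)^(41/365) = 1.0028874.
DKK accumulates by (1 + 0.0212)^(41/365) = 1.0023593.
So F = 1.4481 × 1.0028874 / 1.0023593 = 1.448863 (NOK/DKK).

1.4489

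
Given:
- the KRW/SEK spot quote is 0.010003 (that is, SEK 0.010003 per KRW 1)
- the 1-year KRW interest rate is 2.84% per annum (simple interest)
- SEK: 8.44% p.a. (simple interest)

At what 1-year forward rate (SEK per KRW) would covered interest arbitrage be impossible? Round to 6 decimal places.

0.010548

T = 1 year.
Growth of 1 SEK over T: 1 + 0.0844×1 = 1.084400.
KRW accumulates by 1 + 0.0284×1 = 1.028400.
Forward (SEK per KRW) = 0.010003 × 1.084400 / 1.028400 = 0.01054770.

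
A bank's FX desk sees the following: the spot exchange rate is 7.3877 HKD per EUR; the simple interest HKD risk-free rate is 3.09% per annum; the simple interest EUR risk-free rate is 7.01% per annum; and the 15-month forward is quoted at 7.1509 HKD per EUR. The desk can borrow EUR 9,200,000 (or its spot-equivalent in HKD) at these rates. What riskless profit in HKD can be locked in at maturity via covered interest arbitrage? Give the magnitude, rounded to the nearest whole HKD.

HKD 960,919

T = 15/12 years.
Invest the EUR and cover forward: 9,200,000 × 1.087625 × 7.1509 = HKD 71,552,978.04.
Convert at spot and invest in HKD: 9,200,000 × 7.3877 × 1.038625 = HKD 70,592,059.20.
The quoted forward overvalues EUR, so borrow HKD, buy EUR at spot, deposit the EUR at 7.01%, and sell the proceeds forward at 7.1509.
The gap between the two covered legs is HKD 960,919.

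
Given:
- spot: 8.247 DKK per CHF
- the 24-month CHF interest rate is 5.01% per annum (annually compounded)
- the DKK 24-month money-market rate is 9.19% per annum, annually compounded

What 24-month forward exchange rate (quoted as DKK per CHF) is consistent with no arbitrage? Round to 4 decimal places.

T = 2 years.
DKK growth factor: (1 + 0.0919)^2 = 1.1922456.
CHF accumulates by (1 + 0.0501)^2 = 1.102710.
CIP: F = S · (grow DKK)/(grow CHF) = 8.247 × 1.1922456/1.102710 = 8.916623 DKK per CHF.

8.9166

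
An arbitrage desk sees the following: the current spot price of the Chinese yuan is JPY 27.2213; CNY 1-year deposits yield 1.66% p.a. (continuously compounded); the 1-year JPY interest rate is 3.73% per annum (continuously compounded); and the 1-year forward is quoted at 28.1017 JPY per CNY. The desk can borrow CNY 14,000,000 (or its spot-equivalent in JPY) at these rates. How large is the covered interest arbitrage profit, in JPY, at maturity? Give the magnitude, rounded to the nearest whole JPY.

T = 1 year.
Keep in CNY, deliver into the forward: 14,000,000·1.01673854556·28.1017 = JPY 400,009,142.20.
Swap to JPY now, deposit: 14,000,000·27.2213·1.03800437545 = JPY 395,581,599.08.
The quoted forward overvalues CNY, so borrow JPY, buy CNY at spot, deposit the CNY at 1.66%, and sell the proceeds forward at 28.1017.
The gap between the two covered legs is JPY 4,427,543.

JPY 4,427,543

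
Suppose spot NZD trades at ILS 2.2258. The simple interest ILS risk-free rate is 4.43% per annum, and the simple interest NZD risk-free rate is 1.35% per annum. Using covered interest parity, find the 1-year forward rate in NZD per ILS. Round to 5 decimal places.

T = 1 year.
Growth of 1 ILS over T: 1 + 0.0443×1 = 1.044300.
NZD growth factor: 1 + 0.0135×1 = 1.013500.
CIP: F = S · (grow ILS)/(grow NZD) = 2.2258 × 1.044300/1.013500 = 2.293441 ILS per NZD.
Quoted the other way: 1/2.293441 = 0.43603 NZD per ILS.

0.43603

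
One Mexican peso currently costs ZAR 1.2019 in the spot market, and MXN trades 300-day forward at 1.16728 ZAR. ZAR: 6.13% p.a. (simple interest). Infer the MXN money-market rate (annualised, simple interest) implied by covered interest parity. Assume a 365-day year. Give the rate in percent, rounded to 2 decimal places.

9.92%

T = 300/365 years.
F/S = 1.16728/1.2019 = 0.9711956 = (growth of ZAR) / (growth of MXN).
The ZAR side grows by 1 + 0.0613×300/365 = 1.0503836.
That pins the MXN growth at 1.0815366.
r = (1.0815366 − 1)/(300/365) = 0.099203 → 9.92%.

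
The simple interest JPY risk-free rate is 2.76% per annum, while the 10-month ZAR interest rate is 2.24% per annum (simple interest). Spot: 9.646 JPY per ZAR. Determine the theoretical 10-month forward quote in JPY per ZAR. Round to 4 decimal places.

T = 10/12 years.
Growth of 1 JPY over T: 1 + 0.0276×10/12 = 1.023000.
Growth of 1 ZAR over T: 1 + 0.0224×10/12 = 1.0186667.
Forward (JPY per ZAR) = 9.646 × 1.023000 / 1.0186667 = 9.687033.

9.6870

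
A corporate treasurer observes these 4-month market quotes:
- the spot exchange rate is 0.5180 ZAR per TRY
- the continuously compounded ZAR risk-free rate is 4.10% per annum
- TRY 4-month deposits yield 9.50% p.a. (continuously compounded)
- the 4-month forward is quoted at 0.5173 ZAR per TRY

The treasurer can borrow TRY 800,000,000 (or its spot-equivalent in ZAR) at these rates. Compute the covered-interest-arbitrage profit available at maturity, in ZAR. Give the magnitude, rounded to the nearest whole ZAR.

T = 4/12 years.
Route A — deposit TRY, sell forward: 800,000,000 × 1.03217339016 × 0.5173 = ZAR 427,154,635.78.
Route B — convert at spot, deposit ZAR: 800,000,000 × 0.5180 × 1.01376048245 = ZAR 420,102,343.93.
The quoted forward overvalues TRY, so borrow ZAR, buy TRY at spot, deposit the TRY at 9.50%, and sell the proceeds forward at 0.5173.
Arbitrage profit = |427,154,635.78 − 420,102,343.93| = ZAR 7,052,292.

ZAR 7,052,292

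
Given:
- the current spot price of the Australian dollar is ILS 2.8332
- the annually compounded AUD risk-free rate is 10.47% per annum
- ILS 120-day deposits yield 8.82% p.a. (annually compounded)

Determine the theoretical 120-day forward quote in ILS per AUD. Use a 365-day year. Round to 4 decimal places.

T = 120/365 years.
Growth of 1 ILS over T: (1 + 0.0882)^(120/365) = 1.0281787.
AUD accumulates by (1 + 0.1047)^(120/365) = 1.0332783.
So F = 2.8332 × 1.0281787 / 1.0332783 = 2.819217 (ILS/AUD).

2.8192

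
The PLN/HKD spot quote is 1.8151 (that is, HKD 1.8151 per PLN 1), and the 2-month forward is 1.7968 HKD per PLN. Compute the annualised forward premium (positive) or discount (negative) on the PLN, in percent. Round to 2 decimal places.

T = 2/12 years.
PLN trades forward at -1.00821% vs spot over the period.
Per annum: -0.0100821 / (2/12) = -0.060493 = -6.05%.

-6.05%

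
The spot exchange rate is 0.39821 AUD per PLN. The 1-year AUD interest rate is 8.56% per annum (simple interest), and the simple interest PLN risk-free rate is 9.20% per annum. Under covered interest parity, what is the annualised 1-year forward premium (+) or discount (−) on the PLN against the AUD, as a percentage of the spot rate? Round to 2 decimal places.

T = 1 year.
F = S · g_AUD/g_PLN = 0.39821 × 1.085600/1.092000 = 0.39587617.
Annualised premium = (F − S)/S × (1/T) = (0.39587617 − 0.39821)/0.39821 ÷ 1 = -0.59%.

-0.59%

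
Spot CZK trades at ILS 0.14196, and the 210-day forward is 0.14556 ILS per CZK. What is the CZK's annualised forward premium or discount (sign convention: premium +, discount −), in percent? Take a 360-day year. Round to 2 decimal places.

T = 210/360 years.
Period premium: (0.14556 − 0.14196)/0.14196 = 0.0253593.
Annualise by dividing by T: 0.0253593 / (210/360) = 0.043473 → 4.35%.

+4.35%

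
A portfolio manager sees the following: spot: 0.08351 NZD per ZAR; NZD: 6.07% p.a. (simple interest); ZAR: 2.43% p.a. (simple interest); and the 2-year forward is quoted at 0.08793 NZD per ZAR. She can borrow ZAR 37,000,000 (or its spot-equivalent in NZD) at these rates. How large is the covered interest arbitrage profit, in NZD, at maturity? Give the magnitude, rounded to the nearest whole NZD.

NZD 53,454

T = 2 years.
Invest the ZAR and cover forward: 37,000,000 × 1.048600 × 0.08793 = NZD 3,411,525.73.
Convert at spot and invest in NZD: 37,000,000 × 0.08351 × 1.121400 = NZD 3,464,980.22.
The quoted forward undervalues ZAR, so borrow ZAR, convert to NZD at spot, deposit the NZD at 6.07%, and buy ZAR forward at 0.08793 to cover the loan.
Profit = 3,464,980.22 − 3,411,525.73 = NZD 53,454.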